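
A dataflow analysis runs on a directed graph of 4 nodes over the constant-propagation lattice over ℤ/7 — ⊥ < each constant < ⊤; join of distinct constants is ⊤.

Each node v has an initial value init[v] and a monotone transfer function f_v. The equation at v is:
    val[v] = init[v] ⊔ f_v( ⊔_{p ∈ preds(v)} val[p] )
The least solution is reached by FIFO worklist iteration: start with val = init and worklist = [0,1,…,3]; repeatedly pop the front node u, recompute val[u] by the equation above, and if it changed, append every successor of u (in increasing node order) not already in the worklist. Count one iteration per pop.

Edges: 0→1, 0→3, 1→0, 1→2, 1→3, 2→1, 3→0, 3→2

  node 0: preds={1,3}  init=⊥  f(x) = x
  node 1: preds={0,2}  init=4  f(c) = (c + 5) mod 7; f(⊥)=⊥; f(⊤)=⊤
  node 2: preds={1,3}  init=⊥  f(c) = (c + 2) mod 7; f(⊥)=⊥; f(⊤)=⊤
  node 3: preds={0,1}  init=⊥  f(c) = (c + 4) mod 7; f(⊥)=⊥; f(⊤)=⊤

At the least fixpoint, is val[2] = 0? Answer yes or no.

no

Worklist (8 pops):
  #1 pop 0: in=4 → 4 (was ⊥); enqueue []
  #2 pop 1: in=4 → ⊤ (was 4); enqueue [0]
  #3 pop 2: in=⊤ → ⊤ (was ⊥); enqueue [1]
  #4 pop 3: in=⊤ → ⊤ (was ⊥); enqueue [2]
  #5 pop 0: in=⊤ → ⊤ (was 4); enqueue [3]
  #6 pop 1: in=⊤ → ⊤ (no change)
  #7 pop 2: in=⊤ → ⊤ (no change)
  #8 pop 3: in=⊤ → ⊤ (no change)

Fixpoint:
  val[0] = ⊤
  val[1] = ⊤
  val[2] = ⊤
  val[3] = ⊤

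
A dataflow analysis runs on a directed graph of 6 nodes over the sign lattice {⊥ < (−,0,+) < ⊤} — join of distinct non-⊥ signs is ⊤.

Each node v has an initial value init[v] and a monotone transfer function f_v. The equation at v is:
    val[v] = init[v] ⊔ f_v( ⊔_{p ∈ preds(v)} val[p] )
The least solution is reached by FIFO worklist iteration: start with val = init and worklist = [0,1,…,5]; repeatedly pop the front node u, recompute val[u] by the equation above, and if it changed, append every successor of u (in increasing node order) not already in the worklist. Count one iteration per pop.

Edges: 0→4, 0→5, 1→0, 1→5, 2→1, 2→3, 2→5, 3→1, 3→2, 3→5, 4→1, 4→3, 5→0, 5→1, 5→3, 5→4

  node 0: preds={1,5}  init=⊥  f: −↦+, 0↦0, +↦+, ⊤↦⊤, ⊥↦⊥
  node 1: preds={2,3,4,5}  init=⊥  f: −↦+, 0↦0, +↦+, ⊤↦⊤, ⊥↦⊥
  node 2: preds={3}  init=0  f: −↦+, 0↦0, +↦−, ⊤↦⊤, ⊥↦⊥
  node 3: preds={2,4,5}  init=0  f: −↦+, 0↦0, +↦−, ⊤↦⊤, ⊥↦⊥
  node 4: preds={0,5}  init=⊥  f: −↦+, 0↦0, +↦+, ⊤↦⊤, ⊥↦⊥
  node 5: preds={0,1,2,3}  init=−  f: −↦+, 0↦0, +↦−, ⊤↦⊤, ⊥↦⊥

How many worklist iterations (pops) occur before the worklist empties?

13

Trace (13 dequeues):
  [1] u=0 | in − | out + | prev ⊥ | push {}
  [2] u=1 | in ⊤ | out ⊤ | prev ⊥ | push {0}
  [3] u=2 | in 0 | out 0 | ==
  [4] u=3 | in ⊤ | out ⊤ | prev 0 | push {1,2}
  [5] u=4 | in ⊤ | out ⊤ | prev ⊥ | push {3}
  [6] u=5 | in ⊤ | out ⊤ | prev − | push {4}
  [7] u=0 | in ⊤ | out ⊤ | prev + | push {5}
  [8] u=1 | in ⊤ | out ⊤ | ==
  [9] u=2 | in ⊤ | out ⊤ | prev 0 | push {1}
  [10] u=3 | in ⊤ | out ⊤ | ==
  [11] u=4 | in ⊤ | out ⊤ | ==
  [12] u=5 | in ⊤ | out ⊤ | ==
  [13] u=1 | in ⊤ | out ⊤ | ==

Converged values:
  [0] ⊤
  [1] ⊤
  [2] ⊤
  [3] ⊤
  [4] ⊤
  [5] ⊤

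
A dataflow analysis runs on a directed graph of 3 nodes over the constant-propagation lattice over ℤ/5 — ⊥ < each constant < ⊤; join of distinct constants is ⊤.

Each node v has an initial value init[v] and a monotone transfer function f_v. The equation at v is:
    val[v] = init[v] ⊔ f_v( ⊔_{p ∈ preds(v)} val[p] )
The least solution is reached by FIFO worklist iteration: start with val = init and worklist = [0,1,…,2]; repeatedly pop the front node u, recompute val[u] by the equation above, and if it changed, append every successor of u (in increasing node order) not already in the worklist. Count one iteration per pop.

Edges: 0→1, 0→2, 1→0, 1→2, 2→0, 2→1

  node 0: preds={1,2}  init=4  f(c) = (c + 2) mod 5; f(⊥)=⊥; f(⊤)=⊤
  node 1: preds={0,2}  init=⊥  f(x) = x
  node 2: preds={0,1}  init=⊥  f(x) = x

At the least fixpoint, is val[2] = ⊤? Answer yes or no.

yes

Worklist (8 pops):
  #1 pop 0: in=⊥ → 4 (no change)
  #2 pop 1: in=4 → 4 (was ⊥); enqueue [0]
  #3 pop 2: in=4 → 4 (was ⊥); enqueue [1]
  #4 pop 0: in=4 → ⊤ (was 4); enqueue [2]
  #5 pop 1: in=⊤ → ⊤ (was 4); enqueue [0]
  #6 pop 2: in=⊤ → ⊤ (was 4); enqueue [1]
  #7 pop 0: in=⊤ → ⊤ (no change)
  #8 pop 1: in=⊤ → ⊤ (no change)

Fixpoint:
  val[0] = ⊤
  val[1] = ⊤
  val[2] = ⊤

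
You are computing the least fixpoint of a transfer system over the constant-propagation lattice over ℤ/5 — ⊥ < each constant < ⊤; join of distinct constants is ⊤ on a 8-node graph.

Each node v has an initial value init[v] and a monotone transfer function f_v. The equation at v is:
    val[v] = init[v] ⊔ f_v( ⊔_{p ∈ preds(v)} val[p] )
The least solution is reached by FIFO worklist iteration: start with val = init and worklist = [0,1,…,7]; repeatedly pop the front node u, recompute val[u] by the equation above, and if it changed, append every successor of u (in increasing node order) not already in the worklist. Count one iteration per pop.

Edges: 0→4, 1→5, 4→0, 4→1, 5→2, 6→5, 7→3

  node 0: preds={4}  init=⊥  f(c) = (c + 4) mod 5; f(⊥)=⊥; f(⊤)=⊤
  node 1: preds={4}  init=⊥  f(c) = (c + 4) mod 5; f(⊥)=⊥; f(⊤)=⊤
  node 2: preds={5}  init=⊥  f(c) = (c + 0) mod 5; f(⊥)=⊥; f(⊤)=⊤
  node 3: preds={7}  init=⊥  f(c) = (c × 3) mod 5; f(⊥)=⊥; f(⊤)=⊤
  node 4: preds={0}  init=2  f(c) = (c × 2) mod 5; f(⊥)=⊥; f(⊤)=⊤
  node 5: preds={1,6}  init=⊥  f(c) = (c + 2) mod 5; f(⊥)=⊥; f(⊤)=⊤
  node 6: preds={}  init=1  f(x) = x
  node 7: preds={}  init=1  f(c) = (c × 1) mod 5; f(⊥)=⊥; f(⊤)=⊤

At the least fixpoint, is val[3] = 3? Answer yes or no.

Worklist (9 pops):
  #1 pop 0: in=2 → 1 (was ⊥); enqueue []
  #2 pop 1: in=2 → 1 (was ⊥); enqueue []
  #3 pop 2: in=⊥ → ⊥ (no change)
  #4 pop 3: in=1 → 3 (was ⊥); enqueue []
  #5 pop 4: in=1 → 2 (no change)
  #6 pop 5: in=1 → 3 (was ⊥); enqueue [2]
  #7 pop 6: in=⊥ → 1 (no change)
  #8 pop 7: in=⊥ → 1 (no change)
  #9 pop 2: in=3 → 3 (was ⊥); enqueue []

Fixpoint:
  val[0] = 1
  val[1] = 1
  val[2] = 3
  val[3] = 3
  val[4] = 2
  val[5] = 3
  val[6] = 1
  val[7] = 1

yes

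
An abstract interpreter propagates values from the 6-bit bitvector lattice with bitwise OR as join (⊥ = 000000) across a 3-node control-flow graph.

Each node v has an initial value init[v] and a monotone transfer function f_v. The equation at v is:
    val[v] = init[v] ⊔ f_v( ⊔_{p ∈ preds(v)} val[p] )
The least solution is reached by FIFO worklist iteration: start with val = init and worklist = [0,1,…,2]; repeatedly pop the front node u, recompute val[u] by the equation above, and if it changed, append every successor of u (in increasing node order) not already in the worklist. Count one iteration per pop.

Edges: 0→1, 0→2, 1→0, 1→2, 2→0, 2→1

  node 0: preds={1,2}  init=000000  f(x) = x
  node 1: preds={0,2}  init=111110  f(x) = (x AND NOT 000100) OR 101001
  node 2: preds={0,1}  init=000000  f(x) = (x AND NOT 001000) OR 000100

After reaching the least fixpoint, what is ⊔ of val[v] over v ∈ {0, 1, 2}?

Trace (6 dequeues):
  [1] u=0 | in 111110 | out 111110 | prev 000000 | push {}
  [2] u=1 | in 111110 | out 111111 | prev 111110 | push {0}
  [3] u=2 | in 111111 | out 110111 | prev 000000 | push {1}
  [4] u=0 | in 111111 | out 111111 | prev 111110 | push {2}
  [5] u=1 | in 111111 | out 111111 | ==
  [6] u=2 | in 111111 | out 110111 | ==

Converged values:
  [0] 111111
  [1] 111111
  [2] 110111

111111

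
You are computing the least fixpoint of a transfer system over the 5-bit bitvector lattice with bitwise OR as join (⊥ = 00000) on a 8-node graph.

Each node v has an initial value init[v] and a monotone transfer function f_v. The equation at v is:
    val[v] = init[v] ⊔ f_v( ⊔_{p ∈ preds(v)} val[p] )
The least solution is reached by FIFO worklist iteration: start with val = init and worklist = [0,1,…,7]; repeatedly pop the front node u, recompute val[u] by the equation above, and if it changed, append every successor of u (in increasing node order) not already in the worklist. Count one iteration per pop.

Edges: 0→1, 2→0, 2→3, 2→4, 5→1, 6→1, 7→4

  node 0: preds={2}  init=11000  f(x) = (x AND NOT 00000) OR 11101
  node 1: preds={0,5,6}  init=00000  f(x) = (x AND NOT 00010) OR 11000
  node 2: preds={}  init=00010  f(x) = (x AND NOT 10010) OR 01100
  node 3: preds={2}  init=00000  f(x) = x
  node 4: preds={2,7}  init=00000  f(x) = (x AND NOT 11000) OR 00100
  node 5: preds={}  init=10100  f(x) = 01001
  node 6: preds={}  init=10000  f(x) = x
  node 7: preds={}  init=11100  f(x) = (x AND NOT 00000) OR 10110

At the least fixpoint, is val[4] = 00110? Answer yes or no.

Trace (11 dequeues):
  [1] u=0 | in 00010 | out 11111 | prev 11000 | push {}
  [2] u=1 | in 11111 | out 11101 | prev 00000 | push {}
  [3] u=2 | in 00000 | out 01110 | prev 00010 | push {0}
  [4] u=3 | in 01110 | out 01110 | prev 00000 | push {}
  [5] u=4 | in 11110 | out 00110 | prev 00000 | push {}
  [6] u=5 | in 00000 | out 11101 | prev 10100 | push {1}
  [7] u=6 | in 00000 | out 10000 | ==
  [8] u=7 | in 00000 | out 11110 | prev 11100 | push {4}
  [9] u=0 | in 01110 | out 11111 | ==
  [10] u=1 | in 11111 | out 11101 | ==
  [11] u=4 | in 11110 | out 00110 | ==

Converged values:
  [0] 11111
  [1] 11101
  [2] 01110
  [3] 01110
  [4] 00110
  [5] 11101
  [6] 10000
  [7] 11110

yes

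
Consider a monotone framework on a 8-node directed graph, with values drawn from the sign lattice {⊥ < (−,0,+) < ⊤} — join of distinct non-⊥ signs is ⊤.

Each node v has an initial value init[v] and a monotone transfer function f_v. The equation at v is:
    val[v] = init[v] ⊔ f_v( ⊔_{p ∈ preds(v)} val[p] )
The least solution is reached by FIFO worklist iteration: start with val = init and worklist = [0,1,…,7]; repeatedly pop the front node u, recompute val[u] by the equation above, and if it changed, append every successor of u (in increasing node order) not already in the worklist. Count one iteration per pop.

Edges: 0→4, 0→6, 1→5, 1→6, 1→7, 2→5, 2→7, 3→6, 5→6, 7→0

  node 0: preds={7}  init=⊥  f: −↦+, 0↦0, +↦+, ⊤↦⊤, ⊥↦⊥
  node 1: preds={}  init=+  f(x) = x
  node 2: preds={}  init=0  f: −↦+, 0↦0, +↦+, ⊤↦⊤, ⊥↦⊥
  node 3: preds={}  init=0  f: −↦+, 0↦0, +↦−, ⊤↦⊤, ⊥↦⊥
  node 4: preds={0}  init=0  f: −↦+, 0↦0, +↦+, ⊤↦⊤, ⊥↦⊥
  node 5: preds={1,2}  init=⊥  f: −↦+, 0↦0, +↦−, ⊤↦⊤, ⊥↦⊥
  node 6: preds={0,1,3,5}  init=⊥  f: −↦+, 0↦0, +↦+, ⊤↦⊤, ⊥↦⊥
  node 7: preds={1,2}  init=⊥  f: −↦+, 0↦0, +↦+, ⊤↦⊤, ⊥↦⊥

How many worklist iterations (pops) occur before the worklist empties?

Trace (11 dequeues):
  [1] u=0 | in ⊥ | out ⊥ | ==
  [2] u=1 | in ⊥ | out + | ==
  [3] u=2 | in ⊥ | out 0 | ==
  [4] u=3 | in ⊥ | out 0 | ==
  [5] u=4 | in ⊥ | out 0 | ==
  [6] u=5 | in ⊤ | out ⊤ | prev ⊥ | push {}
  [7] u=6 | in ⊤ | out ⊤ | prev ⊥ | push {}
  [8] u=7 | in ⊤ | out ⊤ | prev ⊥ | push {0}
  [9] u=0 | in ⊤ | out ⊤ | prev ⊥ | push {4,6}
  [10] u=4 | in ⊤ | out ⊤ | prev 0 | push {}
  [11] u=6 | in ⊤ | out ⊤ | ==

Converged values:
  [0] ⊤
  [1] +
  [2] 0
  [3] 0
  [4] ⊤
  [5] ⊤
  [6] ⊤
  [7] ⊤

11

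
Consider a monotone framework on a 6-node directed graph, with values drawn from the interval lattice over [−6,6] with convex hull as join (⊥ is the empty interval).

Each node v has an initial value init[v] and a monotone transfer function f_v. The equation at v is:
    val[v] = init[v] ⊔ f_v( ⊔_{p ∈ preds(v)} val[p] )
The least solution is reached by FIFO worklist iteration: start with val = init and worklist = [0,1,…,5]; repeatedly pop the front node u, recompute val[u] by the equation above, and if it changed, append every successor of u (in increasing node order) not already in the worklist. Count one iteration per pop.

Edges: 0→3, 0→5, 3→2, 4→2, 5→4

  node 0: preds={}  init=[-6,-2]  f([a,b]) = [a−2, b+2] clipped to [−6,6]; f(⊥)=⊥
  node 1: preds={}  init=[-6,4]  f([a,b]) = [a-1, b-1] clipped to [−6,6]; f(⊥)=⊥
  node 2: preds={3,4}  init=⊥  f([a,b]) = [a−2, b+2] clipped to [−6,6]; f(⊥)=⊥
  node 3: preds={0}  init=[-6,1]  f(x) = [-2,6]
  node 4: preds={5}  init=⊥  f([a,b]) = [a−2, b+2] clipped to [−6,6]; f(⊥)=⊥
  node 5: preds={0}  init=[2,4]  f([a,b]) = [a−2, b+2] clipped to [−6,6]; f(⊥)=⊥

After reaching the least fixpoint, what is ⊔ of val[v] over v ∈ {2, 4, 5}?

[-6,6]

Worklist (9 pops):
  #1 pop 0: in=⊥ → [-6,-2] (no change)
  #2 pop 1: in=⊥ → [-6,4] (no change)
  #3 pop 2: in=[-6,1] → [-6,3] (was ⊥); enqueue []
  #4 pop 3: in=[-6,-2] → [-6,6] (was [-6,1]); enqueue [2]
  #5 pop 4: in=[2,4] → [0,6] (was ⊥); enqueue []
  #6 pop 5: in=[-6,-2] → [-6,4] (was [2,4]); enqueue [4]
  #7 pop 2: in=[-6,6] → [-6,6] (was [-6,3]); enqueue []
  #8 pop 4: in=[-6,4] → [-6,6] (was [0,6]); enqueue [2]
  #9 pop 2: in=[-6,6] → [-6,6] (no change)

Fixpoint:
  val[0] = [-6,-2]
  val[1] = [-6,4]
  val[2] = [-6,6]
  val[3] = [-6,6]
  val[4] = [-6,6]
  val[5] = [-6,4]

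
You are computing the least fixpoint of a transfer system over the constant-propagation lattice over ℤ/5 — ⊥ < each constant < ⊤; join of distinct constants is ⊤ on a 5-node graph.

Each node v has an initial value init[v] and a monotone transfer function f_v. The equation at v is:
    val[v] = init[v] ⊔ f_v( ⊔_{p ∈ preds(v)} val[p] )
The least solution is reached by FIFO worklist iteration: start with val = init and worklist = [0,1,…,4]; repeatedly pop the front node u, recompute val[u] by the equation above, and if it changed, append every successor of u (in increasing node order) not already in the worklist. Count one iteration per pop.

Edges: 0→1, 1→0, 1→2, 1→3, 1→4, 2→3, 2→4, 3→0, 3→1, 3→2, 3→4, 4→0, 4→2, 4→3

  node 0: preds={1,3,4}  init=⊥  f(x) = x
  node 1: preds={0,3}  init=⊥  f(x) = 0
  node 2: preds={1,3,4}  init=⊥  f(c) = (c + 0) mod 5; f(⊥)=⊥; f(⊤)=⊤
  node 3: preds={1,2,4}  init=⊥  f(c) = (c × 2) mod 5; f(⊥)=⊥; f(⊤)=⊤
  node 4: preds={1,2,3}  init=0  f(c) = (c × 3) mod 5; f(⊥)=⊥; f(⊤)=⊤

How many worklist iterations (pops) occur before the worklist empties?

Trace (8 dequeues):
  [1] u=0 | in 0 | out 0 | prev ⊥ | push {}
  [2] u=1 | in 0 | out 0 | prev ⊥ | push {0}
  [3] u=2 | in 0 | out 0 | prev ⊥ | push {}
  [4] u=3 | in 0 | out 0 | prev ⊥ | push {1,2}
  [5] u=4 | in 0 | out 0 | ==
  [6] u=0 | in 0 | out 0 | ==
  [7] u=1 | in 0 | out 0 | ==
  [8] u=2 | in 0 | out 0 | ==

Converged values:
  [0] 0
  [1] 0
  [2] 0
  [3] 0
  [4] 0

8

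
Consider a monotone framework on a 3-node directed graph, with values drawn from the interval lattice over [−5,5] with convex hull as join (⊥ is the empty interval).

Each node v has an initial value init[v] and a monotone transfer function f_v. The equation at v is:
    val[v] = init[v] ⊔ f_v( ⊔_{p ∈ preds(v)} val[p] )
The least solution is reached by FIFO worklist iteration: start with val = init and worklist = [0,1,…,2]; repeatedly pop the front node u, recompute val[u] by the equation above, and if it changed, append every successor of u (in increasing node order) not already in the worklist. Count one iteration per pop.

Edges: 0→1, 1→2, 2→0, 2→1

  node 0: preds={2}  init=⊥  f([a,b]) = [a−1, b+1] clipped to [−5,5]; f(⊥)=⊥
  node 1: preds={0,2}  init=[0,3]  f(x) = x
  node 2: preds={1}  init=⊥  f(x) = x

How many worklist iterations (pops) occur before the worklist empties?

20

Worklist (20 pops):
  #1 pop 0: in=⊥ → ⊥ (no change)
  #2 pop 1: in=⊥ → [0,3] (no change)
  #3 pop 2: in=[0,3] → [0,3] (was ⊥); enqueue [0,1]
  #4 pop 0: in=[0,3] → [-1,4] (was ⊥); enqueue []
  #5 pop 1: in=[-1,4] → [-1,4] (was [0,3]); enqueue [2]
  #6 pop 2: in=[-1,4] → [-1,4] (was [0,3]); enqueue [0,1]
  #7 pop 0: in=[-1,4] → [-2,5] (was [-1,4]); enqueue []
  #8 pop 1: in=[-2,5] → [-2,5] (was [-1,4]); enqueue [2]
  #9 pop 2: in=[-2,5] → [-2,5] (was [-1,4]); enqueue [0,1]
  #10 pop 0: in=[-2,5] → [-3,5] (was [-2,5]); enqueue []
  #11 pop 1: in=[-3,5] → [-3,5] (was [-2,5]); enqueue [2]
  #12 pop 2: in=[-3,5] → [-3,5] (was [-2,5]); enqueue [0,1]
  #13 pop 0: in=[-3,5] → [-4,5] (was [-3,5]); enqueue []
  #14 pop 1: in=[-4,5] → [-4,5] (was [-3,5]); enqueue [2]
  #15 pop 2: in=[-4,5] → [-4,5] (was [-3,5]); enqueue [0,1]
  #16 pop 0: in=[-4,5] → [-5,5] (was [-4,5]); enqueue []
  #17 pop 1: in=[-5,5] → [-5,5] (was [-4,5]); enqueue [2]
  #18 pop 2: in=[-5,5] → [-5,5] (was [-4,5]); enqueue [0,1]
  #19 pop 0: in=[-5,5] → [-5,5] (no change)
  #20 pop 1: in=[-5,5] → [-5,5] (no change)

Fixpoint:
  val[0] = [-5,5]
  val[1] = [-5,5]
  val[2] = [-5,5]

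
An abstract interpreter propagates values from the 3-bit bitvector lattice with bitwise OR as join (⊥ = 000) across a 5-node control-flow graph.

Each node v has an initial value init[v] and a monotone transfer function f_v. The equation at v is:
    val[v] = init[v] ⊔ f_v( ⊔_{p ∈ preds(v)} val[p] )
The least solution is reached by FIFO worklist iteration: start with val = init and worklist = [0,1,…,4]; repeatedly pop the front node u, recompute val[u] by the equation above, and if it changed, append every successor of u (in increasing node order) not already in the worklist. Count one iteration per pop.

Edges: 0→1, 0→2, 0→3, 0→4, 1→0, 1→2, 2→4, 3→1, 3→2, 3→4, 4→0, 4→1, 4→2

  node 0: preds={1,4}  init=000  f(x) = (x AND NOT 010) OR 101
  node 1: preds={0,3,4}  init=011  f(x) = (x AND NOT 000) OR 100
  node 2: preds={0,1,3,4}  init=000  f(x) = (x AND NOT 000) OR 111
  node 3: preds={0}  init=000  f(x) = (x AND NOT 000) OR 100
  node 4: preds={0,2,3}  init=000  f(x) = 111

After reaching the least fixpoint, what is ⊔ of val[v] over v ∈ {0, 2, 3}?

111

Worklist (8 pops):
  #1 pop 0: in=011 → 101 (was 000); enqueue []
  #2 pop 1: in=101 → 111 (was 011); enqueue [0]
  #3 pop 2: in=111 → 111 (was 000); enqueue []
  #4 pop 3: in=101 → 101 (was 000); enqueue [1,2]
  #5 pop 4: in=111 → 111 (was 000); enqueue []
  #6 pop 0: in=111 → 101 (no change)
  #7 pop 1: in=111 → 111 (no change)
  #8 pop 2: in=111 → 111 (no change)

Fixpoint:
  val[0] = 101
  val[1] = 111
  val[2] = 111
  val[3] = 101
  val[4] = 111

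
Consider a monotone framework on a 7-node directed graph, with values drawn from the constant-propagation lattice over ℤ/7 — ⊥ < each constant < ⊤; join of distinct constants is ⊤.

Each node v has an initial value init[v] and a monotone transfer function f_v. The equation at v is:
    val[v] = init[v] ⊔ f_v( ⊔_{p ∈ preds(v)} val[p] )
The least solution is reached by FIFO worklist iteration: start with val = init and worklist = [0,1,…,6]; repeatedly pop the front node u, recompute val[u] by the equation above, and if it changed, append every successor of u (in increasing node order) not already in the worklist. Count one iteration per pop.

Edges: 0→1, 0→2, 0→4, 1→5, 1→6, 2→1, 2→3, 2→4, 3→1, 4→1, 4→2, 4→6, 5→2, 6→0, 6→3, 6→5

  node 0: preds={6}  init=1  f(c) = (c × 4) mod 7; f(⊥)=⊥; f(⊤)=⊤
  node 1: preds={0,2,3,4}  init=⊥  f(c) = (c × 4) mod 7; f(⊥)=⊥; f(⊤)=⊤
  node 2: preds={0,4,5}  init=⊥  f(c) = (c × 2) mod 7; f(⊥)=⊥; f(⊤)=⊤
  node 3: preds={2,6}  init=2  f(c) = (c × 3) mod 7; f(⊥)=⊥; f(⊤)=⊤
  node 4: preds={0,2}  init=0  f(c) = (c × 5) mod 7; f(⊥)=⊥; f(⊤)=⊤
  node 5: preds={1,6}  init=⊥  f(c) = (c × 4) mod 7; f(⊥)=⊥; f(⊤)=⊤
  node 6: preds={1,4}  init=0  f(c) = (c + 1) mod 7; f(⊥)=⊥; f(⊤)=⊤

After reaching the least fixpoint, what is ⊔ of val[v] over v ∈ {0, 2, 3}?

Trace (12 dequeues):
  [1] u=0 | in 0 | out ⊤ | prev 1 | push {}
  [2] u=1 | in ⊤ | out ⊤ | prev ⊥ | push {}
  [3] u=2 | in ⊤ | out ⊤ | prev ⊥ | push {1}
  [4] u=3 | in ⊤ | out ⊤ | prev 2 | push {}
  [5] u=4 | in ⊤ | out ⊤ | prev 0 | push {2}
  [6] u=5 | in ⊤ | out ⊤ | prev ⊥ | push {}
  [7] u=6 | in ⊤ | out ⊤ | prev 0 | push {0,3,5}
  [8] u=1 | in ⊤ | out ⊤ | ==
  [9] u=2 | in ⊤ | out ⊤ | ==
  [10] u=0 | in ⊤ | out ⊤ | ==
  [11] u=3 | in ⊤ | out ⊤ | ==
  [12] u=5 | in ⊤ | out ⊤ | ==

Converged values:
  [0] ⊤
  [1] ⊤
  [2] ⊤
  [3] ⊤
  [4] ⊤
  [5] ⊤
  [6] ⊤

⊤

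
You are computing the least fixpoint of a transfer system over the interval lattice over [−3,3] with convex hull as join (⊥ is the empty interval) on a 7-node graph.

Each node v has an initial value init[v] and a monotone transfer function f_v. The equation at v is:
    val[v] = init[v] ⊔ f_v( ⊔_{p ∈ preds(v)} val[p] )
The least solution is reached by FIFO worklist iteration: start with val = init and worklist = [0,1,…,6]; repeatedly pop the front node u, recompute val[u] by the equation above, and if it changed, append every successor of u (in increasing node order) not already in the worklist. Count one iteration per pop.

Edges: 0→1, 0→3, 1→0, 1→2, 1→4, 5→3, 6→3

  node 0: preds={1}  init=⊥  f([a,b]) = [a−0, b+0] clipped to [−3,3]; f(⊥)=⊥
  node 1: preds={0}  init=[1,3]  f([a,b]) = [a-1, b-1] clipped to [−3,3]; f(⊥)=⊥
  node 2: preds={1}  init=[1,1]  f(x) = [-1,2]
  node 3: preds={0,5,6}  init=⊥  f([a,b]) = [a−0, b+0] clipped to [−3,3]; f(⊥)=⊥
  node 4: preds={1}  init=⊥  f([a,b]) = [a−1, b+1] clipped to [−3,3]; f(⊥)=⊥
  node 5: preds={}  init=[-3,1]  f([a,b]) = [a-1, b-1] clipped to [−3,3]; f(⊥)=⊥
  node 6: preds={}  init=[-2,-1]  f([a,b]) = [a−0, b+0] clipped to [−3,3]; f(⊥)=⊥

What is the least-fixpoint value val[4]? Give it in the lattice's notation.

[-3,3]

Worklist (25 pops):
  #1 pop 0: in=[1,3] → [1,3] (was ⊥); enqueue []
  #2 pop 1: in=[1,3] → [0,3] (was [1,3]); enqueue [0]
  #3 pop 2: in=[0,3] → [-1,2] (was [1,1]); enqueue []
  #4 pop 3: in=[-3,3] → [-3,3] (was ⊥); enqueue []
  #5 pop 4: in=[0,3] → [-1,3] (was ⊥); enqueue []
  #6 pop 5: in=⊥ → [-3,1] (no change)
  #7 pop 6: in=⊥ → [-2,-1] (no change)
  #8 pop 0: in=[0,3] → [0,3] (was [1,3]); enqueue [1,3]
  #9 pop 1: in=[0,3] → [-1,3] (was [0,3]); enqueue [0,2,4]
  #10 pop 3: in=[-3,3] → [-3,3] (no change)
  #11 pop 0: in=[-1,3] → [-1,3] (was [0,3]); enqueue [1,3]
  #12 pop 2: in=[-1,3] → [-1,2] (no change)
  #13 pop 4: in=[-1,3] → [-2,3] (was [-1,3]); enqueue []
  #14 pop 1: in=[-1,3] → [-2,3] (was [-1,3]); enqueue [0,2,4]
  #15 pop 3: in=[-3,3] → [-3,3] (no change)
  #16 pop 0: in=[-2,3] → [-2,3] (was [-1,3]); enqueue [1,3]
  #17 pop 2: in=[-2,3] → [-1,2] (no change)
  #18 pop 4: in=[-2,3] → [-3,3] (was [-2,3]); enqueue []
  #19 pop 1: in=[-2,3] → [-3,3] (was [-2,3]); enqueue [0,2,4]
  #20 pop 3: in=[-3,3] → [-3,3] (no change)
  #21 pop 0: in=[-3,3] → [-3,3] (was [-2,3]); enqueue [1,3]
  #22 pop 2: in=[-3,3] → [-1,2] (no change)
  #23 pop 4: in=[-3,3] → [-3,3] (no change)
  #24 pop 1: in=[-3,3] → [-3,3] (no change)
  #25 pop 3: in=[-3,3] → [-3,3] (no change)

Fixpoint:
  val[0] = [-3,3]
  val[1] = [-3,3]
  val[2] = [-1,2]
  val[3] = [-3,3]
  val[4] = [-3,3]
  val[5] = [-3,1]
  val[6] = [-2,-1]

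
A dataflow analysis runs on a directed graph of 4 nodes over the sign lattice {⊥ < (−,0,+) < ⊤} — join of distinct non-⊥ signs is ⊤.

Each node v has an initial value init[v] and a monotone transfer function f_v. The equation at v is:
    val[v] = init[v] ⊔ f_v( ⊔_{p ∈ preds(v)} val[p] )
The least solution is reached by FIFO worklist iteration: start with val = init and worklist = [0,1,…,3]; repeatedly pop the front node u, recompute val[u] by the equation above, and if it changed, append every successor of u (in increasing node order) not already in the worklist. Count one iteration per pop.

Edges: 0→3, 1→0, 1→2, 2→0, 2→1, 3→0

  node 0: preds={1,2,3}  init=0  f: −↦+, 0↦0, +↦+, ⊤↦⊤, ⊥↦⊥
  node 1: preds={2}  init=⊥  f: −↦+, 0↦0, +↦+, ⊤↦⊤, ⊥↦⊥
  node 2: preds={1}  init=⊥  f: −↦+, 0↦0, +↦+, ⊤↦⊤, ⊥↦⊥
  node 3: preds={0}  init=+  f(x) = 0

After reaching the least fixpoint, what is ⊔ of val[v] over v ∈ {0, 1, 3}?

⊤

Iteration log — 5 steps:
  step 1. node 0  ⊔preds=+  new=⊤  old=0  +wl: 
  step 2. node 1  ⊔preds=⊥  new=⊥  stable
  step 3. node 2  ⊔preds=⊥  new=⊥  stable
  step 4. node 3  ⊔preds=⊤  new=⊤  old=+  +wl: 0
  step 5. node 0  ⊔preds=⊤  new=⊤  stable

Least fixpoint reached:
  node 0: ⊤
  node 1: ⊥
  node 2: ⊥
  node 3: ⊤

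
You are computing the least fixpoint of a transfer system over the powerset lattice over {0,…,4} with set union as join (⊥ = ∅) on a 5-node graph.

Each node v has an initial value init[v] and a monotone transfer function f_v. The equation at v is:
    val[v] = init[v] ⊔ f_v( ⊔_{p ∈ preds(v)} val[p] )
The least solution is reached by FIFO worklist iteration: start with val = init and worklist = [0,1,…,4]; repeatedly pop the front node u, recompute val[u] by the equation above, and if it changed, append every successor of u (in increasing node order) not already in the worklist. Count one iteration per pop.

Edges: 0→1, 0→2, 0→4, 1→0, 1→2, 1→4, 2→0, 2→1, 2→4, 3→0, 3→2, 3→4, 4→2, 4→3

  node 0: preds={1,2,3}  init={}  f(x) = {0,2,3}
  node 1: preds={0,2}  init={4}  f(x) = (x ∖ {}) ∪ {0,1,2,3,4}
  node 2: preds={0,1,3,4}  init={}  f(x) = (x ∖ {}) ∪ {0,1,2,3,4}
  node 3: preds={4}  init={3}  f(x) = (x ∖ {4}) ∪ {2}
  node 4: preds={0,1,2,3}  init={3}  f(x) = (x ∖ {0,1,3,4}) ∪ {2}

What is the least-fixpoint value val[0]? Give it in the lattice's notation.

{0,2,3}

Trace (9 dequeues):
  [1] u=0 | in {3,4} | out {0,2,3} | prev {} | push {}
  [2] u=1 | in {0,2,3} | out {0,1,2,3,4} | prev {4} | push {0}
  [3] u=2 | in {0,1,2,3,4} | out {0,1,2,3,4} | prev {} | push {1}
  [4] u=3 | in {3} | out {2,3} | prev {3} | push {2}
  [5] u=4 | in {0,1,2,3,4} | out {2,3} | prev {3} | push {3}
  [6] u=0 | in {0,1,2,3,4} | out {0,2,3} | ==
  [7] u=1 | in {0,1,2,3,4} | out {0,1,2,3,4} | ==
  [8] u=2 | in {0,1,2,3,4} | out {0,1,2,3,4} | ==
  [9] u=3 | in {2,3} | out {2,3} | ==

Converged values:
  [0] {0,2,3}
  [1] {0,1,2,3,4}
  [2] {0,1,2,3,4}
  [3] {2,3}
  [4] {2,3}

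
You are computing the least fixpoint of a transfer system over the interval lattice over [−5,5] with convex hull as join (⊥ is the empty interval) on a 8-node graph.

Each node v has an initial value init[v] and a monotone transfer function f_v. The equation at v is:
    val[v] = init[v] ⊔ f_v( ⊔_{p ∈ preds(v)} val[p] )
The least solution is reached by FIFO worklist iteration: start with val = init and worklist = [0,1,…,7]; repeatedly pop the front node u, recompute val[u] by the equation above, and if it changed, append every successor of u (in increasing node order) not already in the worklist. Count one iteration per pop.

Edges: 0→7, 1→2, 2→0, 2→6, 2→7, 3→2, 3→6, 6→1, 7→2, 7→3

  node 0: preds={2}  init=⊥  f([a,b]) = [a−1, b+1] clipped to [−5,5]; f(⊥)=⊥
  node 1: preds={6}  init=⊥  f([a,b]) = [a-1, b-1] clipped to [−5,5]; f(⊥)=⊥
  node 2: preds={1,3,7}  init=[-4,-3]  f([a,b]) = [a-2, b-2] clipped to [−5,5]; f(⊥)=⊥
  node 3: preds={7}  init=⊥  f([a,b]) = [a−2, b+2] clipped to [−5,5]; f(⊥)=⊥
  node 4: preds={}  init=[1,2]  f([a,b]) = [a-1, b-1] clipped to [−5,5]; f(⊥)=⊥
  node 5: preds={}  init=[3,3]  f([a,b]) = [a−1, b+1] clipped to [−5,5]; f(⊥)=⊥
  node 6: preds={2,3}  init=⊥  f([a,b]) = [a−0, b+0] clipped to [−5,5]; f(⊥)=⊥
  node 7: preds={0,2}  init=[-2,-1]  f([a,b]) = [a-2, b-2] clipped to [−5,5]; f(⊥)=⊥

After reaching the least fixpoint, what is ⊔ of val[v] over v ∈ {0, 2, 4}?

Iteration log — 16 steps:
  step 1. node 0  ⊔preds=[-4,-3]  new=[-5,-2]  old=⊥  +wl: 
  step 2. node 1  ⊔preds=⊥  new=⊥  stable
  step 3. node 2  ⊔preds=[-2,-1]  new=[-4,-3]  stable
  step 4. node 3  ⊔preds=[-2,-1]  new=[-4,1]  old=⊥  +wl: 2
  step 5. node 4  ⊔preds=⊥  new=[1,2]  stable
  step 6. node 5  ⊔preds=⊥  new=[3,3]  stable
  step 7. node 6  ⊔preds=[-4,1]  new=[-4,1]  old=⊥  +wl: 1
  step 8. node 7  ⊔preds=[-5,-2]  new=[-5,-1]  old=[-2,-1]  +wl: 3
  step 9. node 2  ⊔preds=[-5,1]  new=[-5,-1]  old=[-4,-3]  +wl: 0,6,7
  step 10. node 1  ⊔preds=[-4,1]  new=[-5,0]  old=⊥  +wl: 2
  step 11. node 3  ⊔preds=[-5,-1]  new=[-5,1]  old=[-4,1]  +wl: 
  step 12. node 0  ⊔preds=[-5,-1]  new=[-5,0]  old=[-5,-2]  +wl: 
  step 13. node 6  ⊔preds=[-5,1]  new=[-5,1]  old=[-4,1]  +wl: 1
  step 14. node 7  ⊔preds=[-5,0]  new=[-5,-1]  stable
  step 15. node 2  ⊔preds=[-5,1]  new=[-5,-1]  stable
  step 16. node 1  ⊔preds=[-5,1]  new=[-5,0]  stable

Least fixpoint reached:
  node 0: [-5,0]
  node 1: [-5,0]
  node 2: [-5,-1]
  node 3: [-5,1]
  node 4: [1,2]
  node 5: [3,3]
  node 6: [-5,1]
  node 7: [-5,-1]

[-5,2]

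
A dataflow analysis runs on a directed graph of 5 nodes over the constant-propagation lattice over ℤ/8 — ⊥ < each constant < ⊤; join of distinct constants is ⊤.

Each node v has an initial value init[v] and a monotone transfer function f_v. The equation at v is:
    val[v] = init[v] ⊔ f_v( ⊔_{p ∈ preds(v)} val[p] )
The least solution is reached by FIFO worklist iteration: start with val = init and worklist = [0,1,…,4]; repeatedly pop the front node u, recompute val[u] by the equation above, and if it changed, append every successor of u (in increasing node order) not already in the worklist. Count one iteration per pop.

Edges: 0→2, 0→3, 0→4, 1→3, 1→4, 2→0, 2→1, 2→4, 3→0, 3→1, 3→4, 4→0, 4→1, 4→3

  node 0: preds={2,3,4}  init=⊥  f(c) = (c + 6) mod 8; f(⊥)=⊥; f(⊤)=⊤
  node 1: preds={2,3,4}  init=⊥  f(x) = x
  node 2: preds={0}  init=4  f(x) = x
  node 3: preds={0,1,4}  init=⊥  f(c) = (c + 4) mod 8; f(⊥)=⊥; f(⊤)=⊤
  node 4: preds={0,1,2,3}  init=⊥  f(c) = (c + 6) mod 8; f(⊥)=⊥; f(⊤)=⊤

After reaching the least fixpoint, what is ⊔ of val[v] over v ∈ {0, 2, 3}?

Iteration log — 10 steps:
  step 1. node 0  ⊔preds=4  new=2  old=⊥  +wl: 
  step 2. node 1  ⊔preds=4  new=4  old=⊥  +wl: 
  step 3. node 2  ⊔preds=2  new=⊤  old=4  +wl: 0,1
  step 4. node 3  ⊔preds=⊤  new=⊤  old=⊥  +wl: 
  step 5. node 4  ⊔preds=⊤  new=⊤  old=⊥  +wl: 3
  step 6. node 0  ⊔preds=⊤  new=⊤  old=2  +wl: 2,4
  step 7. node 1  ⊔preds=⊤  new=⊤  old=4  +wl: 
  step 8. node 3  ⊔preds=⊤  new=⊤  stable
  step 9. node 2  ⊔preds=⊤  new=⊤  stable
  step 10. node 4  ⊔preds=⊤  new=⊤  stable

Least fixpoint reached:
  node 0: ⊤
  node 1: ⊤
  node 2: ⊤
  node 3: ⊤
  node 4: ⊤

⊤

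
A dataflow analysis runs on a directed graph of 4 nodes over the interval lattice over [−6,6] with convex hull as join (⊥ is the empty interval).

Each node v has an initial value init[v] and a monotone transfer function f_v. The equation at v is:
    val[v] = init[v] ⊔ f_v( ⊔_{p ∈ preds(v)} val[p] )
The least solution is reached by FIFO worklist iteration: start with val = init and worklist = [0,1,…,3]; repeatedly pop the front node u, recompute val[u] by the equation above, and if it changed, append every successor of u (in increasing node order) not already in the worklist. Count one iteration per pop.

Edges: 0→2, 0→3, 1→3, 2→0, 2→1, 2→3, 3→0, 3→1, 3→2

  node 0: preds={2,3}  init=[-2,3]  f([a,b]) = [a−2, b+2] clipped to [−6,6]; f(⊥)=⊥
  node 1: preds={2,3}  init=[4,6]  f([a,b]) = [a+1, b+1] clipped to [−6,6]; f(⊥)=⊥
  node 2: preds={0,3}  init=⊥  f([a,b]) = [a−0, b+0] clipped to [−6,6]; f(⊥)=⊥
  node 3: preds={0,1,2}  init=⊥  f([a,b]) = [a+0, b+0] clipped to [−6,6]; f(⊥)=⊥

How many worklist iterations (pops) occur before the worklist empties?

Worklist (16 pops):
  #1 pop 0: in=⊥ → [-2,3] (no change)
  #2 pop 1: in=⊥ → [4,6] (no change)
  #3 pop 2: in=[-2,3] → [-2,3] (was ⊥); enqueue [0,1]
  #4 pop 3: in=[-2,6] → [-2,6] (was ⊥); enqueue [2]
  #5 pop 0: in=[-2,6] → [-4,6] (was [-2,3]); enqueue [3]
  #6 pop 1: in=[-2,6] → [-1,6] (was [4,6]); enqueue []
  #7 pop 2: in=[-4,6] → [-4,6] (was [-2,3]); enqueue [0,1]
  #8 pop 3: in=[-4,6] → [-4,6] (was [-2,6]); enqueue [2]
  #9 pop 0: in=[-4,6] → [-6,6] (was [-4,6]); enqueue [3]
  #10 pop 1: in=[-4,6] → [-3,6] (was [-1,6]); enqueue []
  #11 pop 2: in=[-6,6] → [-6,6] (was [-4,6]); enqueue [0,1]
  #12 pop 3: in=[-6,6] → [-6,6] (was [-4,6]); enqueue [2]
  #13 pop 0: in=[-6,6] → [-6,6] (no change)
  #14 pop 1: in=[-6,6] → [-5,6] (was [-3,6]); enqueue [3]
  #15 pop 2: in=[-6,6] → [-6,6] (no change)
  #16 pop 3: in=[-6,6] → [-6,6] (no change)

Fixpoint:
  val[0] = [-6,6]
  val[1] = [-5,6]
  val[2] = [-6,6]
  val[3] = [-6,6]

16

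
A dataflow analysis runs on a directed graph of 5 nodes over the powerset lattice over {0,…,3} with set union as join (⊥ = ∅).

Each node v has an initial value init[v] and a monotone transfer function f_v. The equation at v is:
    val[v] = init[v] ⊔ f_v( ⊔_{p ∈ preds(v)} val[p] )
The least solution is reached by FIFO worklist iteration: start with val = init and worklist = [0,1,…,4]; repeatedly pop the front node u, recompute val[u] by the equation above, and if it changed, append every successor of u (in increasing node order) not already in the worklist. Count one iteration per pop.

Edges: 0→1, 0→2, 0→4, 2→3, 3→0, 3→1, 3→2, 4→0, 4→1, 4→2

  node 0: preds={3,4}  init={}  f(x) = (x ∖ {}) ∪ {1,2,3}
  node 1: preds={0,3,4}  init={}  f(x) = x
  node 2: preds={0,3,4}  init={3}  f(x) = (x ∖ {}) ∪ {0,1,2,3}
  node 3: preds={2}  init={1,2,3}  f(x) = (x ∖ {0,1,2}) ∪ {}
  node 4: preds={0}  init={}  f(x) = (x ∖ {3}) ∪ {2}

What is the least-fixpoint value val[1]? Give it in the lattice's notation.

{1,2,3}

Worklist (8 pops):
  #1 pop 0: in={1,2,3} → {1,2,3} (was {}); enqueue []
  #2 pop 1: in={1,2,3} → {1,2,3} (was {}); enqueue []
  #3 pop 2: in={1,2,3} → {0,1,2,3} (was {3}); enqueue []
  #4 pop 3: in={0,1,2,3} → {1,2,3} (no change)
  #5 pop 4: in={1,2,3} → {1,2} (was {}); enqueue [0,1,2]
  #6 pop 0: in={1,2,3} → {1,2,3} (no change)
  #7 pop 1: in={1,2,3} → {1,2,3} (no change)
  #8 pop 2: in={1,2,3} → {0,1,2,3} (no change)

Fixpoint:
  val[0] = {1,2,3}
  val[1] = {1,2,3}
  val[2] = {0,1,2,3}
  val[3] = {1,2,3}
  val[4] = {1,2}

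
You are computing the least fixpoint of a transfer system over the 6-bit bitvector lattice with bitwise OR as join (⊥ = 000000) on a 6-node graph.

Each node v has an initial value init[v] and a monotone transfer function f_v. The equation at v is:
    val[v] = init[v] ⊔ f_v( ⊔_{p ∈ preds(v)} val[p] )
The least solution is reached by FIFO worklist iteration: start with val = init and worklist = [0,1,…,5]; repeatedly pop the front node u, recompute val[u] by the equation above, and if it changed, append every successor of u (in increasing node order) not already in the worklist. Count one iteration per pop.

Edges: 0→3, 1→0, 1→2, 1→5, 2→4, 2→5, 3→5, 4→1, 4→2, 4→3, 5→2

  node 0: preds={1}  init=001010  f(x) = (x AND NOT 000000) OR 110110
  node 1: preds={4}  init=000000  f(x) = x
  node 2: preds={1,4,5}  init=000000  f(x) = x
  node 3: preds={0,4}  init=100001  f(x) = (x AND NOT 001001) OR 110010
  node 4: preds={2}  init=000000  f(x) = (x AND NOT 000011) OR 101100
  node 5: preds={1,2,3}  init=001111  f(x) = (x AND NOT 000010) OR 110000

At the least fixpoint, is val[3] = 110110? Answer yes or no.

no

Worklist (17 pops):
  #1 pop 0: in=000000 → 111110 (was 001010); enqueue []
  #2 pop 1: in=000000 → 000000 (no change)
  #3 pop 2: in=001111 → 001111 (was 000000); enqueue []
  #4 pop 3: in=111110 → 110111 (was 100001); enqueue []
  #5 pop 4: in=001111 → 101100 (was 000000); enqueue [1,2,3]
  #6 pop 5: in=111111 → 111111 (was 001111); enqueue []
  #7 pop 1: in=101100 → 101100 (was 000000); enqueue [0,5]
  #8 pop 2: in=111111 → 111111 (was 001111); enqueue [4]
  #9 pop 3: in=111110 → 110111 (no change)
  #10 pop 0: in=101100 → 111110 (no change)
  #11 pop 5: in=111111 → 111111 (no change)
  #12 pop 4: in=111111 → 111100 (was 101100); enqueue [1,2,3]
  #13 pop 1: in=111100 → 111100 (was 101100); enqueue [0,5]
  #14 pop 2: in=111111 → 111111 (no change)
  #15 pop 3: in=111110 → 110111 (no change)
  #16 pop 0: in=111100 → 111110 (no change)
  #17 pop 5: in=111111 → 111111 (no change)

Fixpoint:
  val[0] = 111110
  val[1] = 111100
  val[2] = 111111
  val[3] = 110111
  val[4] = 111100
  val[5] = 111111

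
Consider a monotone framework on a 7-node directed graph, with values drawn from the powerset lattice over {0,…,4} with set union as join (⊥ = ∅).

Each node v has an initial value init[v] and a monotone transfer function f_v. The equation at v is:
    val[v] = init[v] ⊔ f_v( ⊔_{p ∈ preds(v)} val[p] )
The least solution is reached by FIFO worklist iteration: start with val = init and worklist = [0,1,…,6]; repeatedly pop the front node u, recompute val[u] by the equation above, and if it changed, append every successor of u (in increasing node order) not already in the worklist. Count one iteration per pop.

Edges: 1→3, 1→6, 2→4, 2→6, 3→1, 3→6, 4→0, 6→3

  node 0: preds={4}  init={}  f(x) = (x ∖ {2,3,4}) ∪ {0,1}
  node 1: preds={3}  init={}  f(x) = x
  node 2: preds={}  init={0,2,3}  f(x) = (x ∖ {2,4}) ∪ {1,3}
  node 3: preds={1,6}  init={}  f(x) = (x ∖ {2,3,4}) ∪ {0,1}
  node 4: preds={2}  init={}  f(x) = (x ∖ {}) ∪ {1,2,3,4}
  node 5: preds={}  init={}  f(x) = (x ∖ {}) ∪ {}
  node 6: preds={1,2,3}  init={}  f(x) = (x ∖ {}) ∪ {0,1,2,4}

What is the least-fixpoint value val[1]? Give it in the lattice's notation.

{0,1}

Iteration log — 11 steps:
  step 1. node 0  ⊔preds={}  new={0,1}  old={}  +wl: 
  step 2. node 1  ⊔preds={}  new={}  stable
  step 3. node 2  ⊔preds={}  new={0,1,2,3}  old={0,2,3}  +wl: 
  step 4. node 3  ⊔preds={}  new={0,1}  old={}  +wl: 1
  step 5. node 4  ⊔preds={0,1,2,3}  new={0,1,2,3,4}  old={}  +wl: 0
  step 6. node 5  ⊔preds={}  new={}  stable
  step 7. node 6  ⊔preds={0,1,2,3}  new={0,1,2,3,4}  old={}  +wl: 3
  step 8. node 1  ⊔preds={0,1}  new={0,1}  old={}  +wl: 6
  step 9. node 0  ⊔preds={0,1,2,3,4}  new={0,1}  stable
  step 10. node 3  ⊔preds={0,1,2,3,4}  new={0,1}  stable
  step 11. node 6  ⊔preds={0,1,2,3}  new={0,1,2,3,4}  stable

Least fixpoint reached:
  node 0: {0,1}
  node 1: {0,1}
  node 2: {0,1,2,3}
  node 3: {0,1}
  node 4: {0,1,2,3,4}
  node 5: {}
  node 6: {0,1,2,3,4}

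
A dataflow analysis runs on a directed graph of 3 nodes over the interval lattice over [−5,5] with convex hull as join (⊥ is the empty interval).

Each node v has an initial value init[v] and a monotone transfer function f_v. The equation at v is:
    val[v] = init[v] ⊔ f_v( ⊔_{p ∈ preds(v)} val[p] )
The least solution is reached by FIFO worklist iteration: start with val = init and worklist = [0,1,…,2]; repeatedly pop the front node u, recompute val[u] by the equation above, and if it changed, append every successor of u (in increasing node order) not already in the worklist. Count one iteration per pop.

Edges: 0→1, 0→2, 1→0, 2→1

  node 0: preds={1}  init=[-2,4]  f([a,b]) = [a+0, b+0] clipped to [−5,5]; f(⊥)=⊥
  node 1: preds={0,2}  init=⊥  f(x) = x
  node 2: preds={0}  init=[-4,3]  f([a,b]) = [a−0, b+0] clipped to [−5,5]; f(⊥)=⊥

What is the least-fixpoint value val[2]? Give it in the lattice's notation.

Iteration log — 6 steps:
  step 1. node 0  ⊔preds=⊥  new=[-2,4]  stable
  step 2. node 1  ⊔preds=[-4,4]  new=[-4,4]  old=⊥  +wl: 0
  step 3. node 2  ⊔preds=[-2,4]  new=[-4,4]  old=[-4,3]  +wl: 1
  step 4. node 0  ⊔preds=[-4,4]  new=[-4,4]  old=[-2,4]  +wl: 2
  step 5. node 1  ⊔preds=[-4,4]  new=[-4,4]  stable
  step 6. node 2  ⊔preds=[-4,4]  new=[-4,4]  stable

Least fixpoint reached:
  node 0: [-4,4]
  node 1: [-4,4]
  node 2: [-4,4]

[-4,4]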